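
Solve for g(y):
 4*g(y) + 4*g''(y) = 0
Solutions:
 g(y) = C1*sin(y) + C2*cos(y)


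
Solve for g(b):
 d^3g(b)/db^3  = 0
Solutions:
 g(b) = C1 + C2*b + C3*b^2


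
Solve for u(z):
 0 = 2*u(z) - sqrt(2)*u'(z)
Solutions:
 u(z) = C1*exp(sqrt(2)*z)


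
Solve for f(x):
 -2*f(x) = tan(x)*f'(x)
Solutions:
 f(x) = C1/sin(x)^2


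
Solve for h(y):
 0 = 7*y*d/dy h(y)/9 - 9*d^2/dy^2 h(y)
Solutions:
 h(y) = C1 + C2*erfi(sqrt(14)*y/18)


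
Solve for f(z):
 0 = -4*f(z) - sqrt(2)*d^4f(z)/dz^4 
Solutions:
 f(z) = (C1*sin(2^(7/8)*z/2) + C2*cos(2^(7/8)*z/2))*exp(-2^(7/8)*z/2) + (C3*sin(2^(7/8)*z/2) + C4*cos(2^(7/8)*z/2))*exp(2^(7/8)*z/2)


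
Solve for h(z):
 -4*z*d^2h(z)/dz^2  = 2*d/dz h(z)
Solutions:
 h(z) = C1 + C2*sqrt(z)


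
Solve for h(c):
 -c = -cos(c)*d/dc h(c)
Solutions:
 h(c) = C1 + Integral(c/cos(c), c)


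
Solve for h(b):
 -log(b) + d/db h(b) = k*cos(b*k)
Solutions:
 h(b) = C1 + b*log(b) - b + k*Piecewise((sin(b*k)/k, Ne(k, 0)), (b, True))


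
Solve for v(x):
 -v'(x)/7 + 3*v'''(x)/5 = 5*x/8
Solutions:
 v(x) = C1 + C2*exp(-sqrt(105)*x/21) + C3*exp(sqrt(105)*x/21) - 35*x^2/16


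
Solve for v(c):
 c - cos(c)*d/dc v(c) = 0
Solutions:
 v(c) = C1 + Integral(c/cos(c), c)


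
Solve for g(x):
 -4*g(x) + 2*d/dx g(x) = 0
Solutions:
 g(x) = C1*exp(2*x)


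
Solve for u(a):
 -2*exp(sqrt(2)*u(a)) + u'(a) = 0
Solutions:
 u(a) = sqrt(2)*(2*log(-1/(C1 + 2*a)) - log(2))/4


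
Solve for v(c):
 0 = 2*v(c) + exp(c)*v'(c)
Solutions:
 v(c) = C1*exp(2*exp(-c))


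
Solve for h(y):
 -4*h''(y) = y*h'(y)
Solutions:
 h(y) = C1 + C2*erf(sqrt(2)*y/4)


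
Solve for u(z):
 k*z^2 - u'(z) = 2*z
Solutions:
 u(z) = C1 + k*z^3/3 - z^2


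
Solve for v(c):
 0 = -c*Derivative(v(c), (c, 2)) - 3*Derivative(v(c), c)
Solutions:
 v(c) = C1 + C2/c^2


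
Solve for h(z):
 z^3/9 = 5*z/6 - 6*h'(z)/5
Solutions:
 h(z) = C1 - 5*z^4/216 + 25*z^2/72


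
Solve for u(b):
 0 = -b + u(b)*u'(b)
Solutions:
 u(b) = -sqrt(C1 + b^2)
 u(b) = sqrt(C1 + b^2)


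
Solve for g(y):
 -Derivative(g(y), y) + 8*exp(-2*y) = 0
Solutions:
 g(y) = C1 - 4*exp(-2*y)


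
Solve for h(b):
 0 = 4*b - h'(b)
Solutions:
 h(b) = C1 + 2*b^2


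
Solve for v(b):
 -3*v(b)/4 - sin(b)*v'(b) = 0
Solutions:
 v(b) = C1*(cos(b) + 1)^(3/8)/(cos(b) - 1)^(3/8)


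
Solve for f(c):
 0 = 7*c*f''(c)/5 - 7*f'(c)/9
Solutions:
 f(c) = C1 + C2*c^(14/9)


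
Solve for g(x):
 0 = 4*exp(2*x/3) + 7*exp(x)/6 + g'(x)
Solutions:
 g(x) = C1 - 6*exp(2*x/3) - 7*exp(x)/6


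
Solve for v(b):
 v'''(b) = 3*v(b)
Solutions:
 v(b) = C3*exp(3^(1/3)*b) + (C1*sin(3^(5/6)*b/2) + C2*cos(3^(5/6)*b/2))*exp(-3^(1/3)*b/2)


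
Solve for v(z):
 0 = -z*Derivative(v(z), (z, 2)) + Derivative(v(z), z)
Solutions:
 v(z) = C1 + C2*z^2


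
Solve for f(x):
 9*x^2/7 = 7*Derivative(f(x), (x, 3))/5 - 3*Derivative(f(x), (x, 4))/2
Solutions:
 f(x) = C1 + C2*x + C3*x^2 + C4*exp(14*x/15) + 3*x^5/196 + 225*x^4/2744 + 3375*x^3/9604


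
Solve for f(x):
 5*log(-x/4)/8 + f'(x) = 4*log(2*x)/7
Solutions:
 f(x) = C1 - 3*x*log(x)/56 + x*(3 + 102*log(2) - 35*I*pi)/56


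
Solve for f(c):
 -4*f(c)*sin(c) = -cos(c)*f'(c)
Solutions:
 f(c) = C1/cos(c)^4


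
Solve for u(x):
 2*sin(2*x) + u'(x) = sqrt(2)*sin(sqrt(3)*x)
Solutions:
 u(x) = C1 + cos(2*x) - sqrt(6)*cos(sqrt(3)*x)/3


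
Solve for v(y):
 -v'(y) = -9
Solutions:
 v(y) = C1 + 9*y


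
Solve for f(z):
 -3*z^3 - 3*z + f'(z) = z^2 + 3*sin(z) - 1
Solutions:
 f(z) = C1 + 3*z^4/4 + z^3/3 + 3*z^2/2 - z - 3*cos(z)


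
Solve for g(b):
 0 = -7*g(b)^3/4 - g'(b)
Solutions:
 g(b) = -sqrt(2)*sqrt(-1/(C1 - 7*b))
 g(b) = sqrt(2)*sqrt(-1/(C1 - 7*b))


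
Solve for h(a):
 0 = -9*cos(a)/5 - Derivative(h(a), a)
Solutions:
 h(a) = C1 - 9*sin(a)/5


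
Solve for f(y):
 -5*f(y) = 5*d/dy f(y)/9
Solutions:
 f(y) = C1*exp(-9*y)


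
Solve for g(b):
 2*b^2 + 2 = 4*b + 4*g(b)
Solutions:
 g(b) = b^2/2 - b + 1/2


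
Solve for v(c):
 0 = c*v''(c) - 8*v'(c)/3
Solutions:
 v(c) = C1 + C2*c^(11/3)


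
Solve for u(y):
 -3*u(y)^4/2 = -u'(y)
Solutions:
 u(y) = 2^(1/3)*(-1/(C1 + 9*y))^(1/3)
 u(y) = 2^(1/3)*(-1/(C1 + 3*y))^(1/3)*(-3^(2/3) - 3*3^(1/6)*I)/6
 u(y) = 2^(1/3)*(-1/(C1 + 3*y))^(1/3)*(-3^(2/3) + 3*3^(1/6)*I)/6


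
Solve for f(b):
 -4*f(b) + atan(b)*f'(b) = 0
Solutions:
 f(b) = C1*exp(4*Integral(1/atan(b), b))


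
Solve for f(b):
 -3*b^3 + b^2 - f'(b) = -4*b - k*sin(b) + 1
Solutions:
 f(b) = C1 - 3*b^4/4 + b^3/3 + 2*b^2 - b - k*cos(b)


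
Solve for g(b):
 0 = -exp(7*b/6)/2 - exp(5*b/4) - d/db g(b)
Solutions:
 g(b) = C1 - 3*exp(7*b/6)/7 - 4*exp(5*b/4)/5


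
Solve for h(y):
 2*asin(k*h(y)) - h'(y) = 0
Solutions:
 Integral(1/asin(_y*k), (_y, h(y))) = C1 + 2*y


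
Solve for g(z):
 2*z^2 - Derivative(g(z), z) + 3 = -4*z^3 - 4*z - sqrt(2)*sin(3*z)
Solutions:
 g(z) = C1 + z^4 + 2*z^3/3 + 2*z^2 + 3*z - sqrt(2)*cos(3*z)/3


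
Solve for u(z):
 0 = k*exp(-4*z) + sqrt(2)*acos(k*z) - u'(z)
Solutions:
 u(z) = C1 - Piecewise((k*exp(-4*z)/4 - sqrt(2)*z*acos(k*z) + sqrt(2)*sqrt(-k^2*z^2 + 1)/k, Ne(k, 0)), (-sqrt(2)*pi*z/2, True))


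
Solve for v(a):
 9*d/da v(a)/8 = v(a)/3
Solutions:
 v(a) = C1*exp(8*a/27)


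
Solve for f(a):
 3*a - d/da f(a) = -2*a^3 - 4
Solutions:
 f(a) = C1 + a^4/2 + 3*a^2/2 + 4*a


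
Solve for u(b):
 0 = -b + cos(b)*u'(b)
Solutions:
 u(b) = C1 + Integral(b/cos(b), b)


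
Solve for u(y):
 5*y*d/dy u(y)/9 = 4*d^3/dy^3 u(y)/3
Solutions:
 u(y) = C1 + Integral(C2*airyai(90^(1/3)*y/6) + C3*airybi(90^(1/3)*y/6), y)


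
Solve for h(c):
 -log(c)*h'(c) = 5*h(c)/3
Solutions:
 h(c) = C1*exp(-5*li(c)/3)


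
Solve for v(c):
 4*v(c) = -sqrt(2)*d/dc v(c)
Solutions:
 v(c) = C1*exp(-2*sqrt(2)*c)


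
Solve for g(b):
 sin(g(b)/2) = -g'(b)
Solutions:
 g(b) = -2*acos((-C1 - exp(b))/(C1 - exp(b))) + 4*pi
 g(b) = 2*acos((-C1 - exp(b))/(C1 - exp(b)))


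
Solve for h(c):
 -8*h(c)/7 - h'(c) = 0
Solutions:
 h(c) = C1*exp(-8*c/7)


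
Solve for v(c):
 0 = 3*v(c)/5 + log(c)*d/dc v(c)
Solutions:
 v(c) = C1*exp(-3*li(c)/5)


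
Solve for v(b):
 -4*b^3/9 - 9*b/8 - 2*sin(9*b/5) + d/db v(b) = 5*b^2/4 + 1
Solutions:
 v(b) = C1 + b^4/9 + 5*b^3/12 + 9*b^2/16 + b - 10*cos(9*b/5)/9


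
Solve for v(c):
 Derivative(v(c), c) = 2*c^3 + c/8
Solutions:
 v(c) = C1 + c^4/2 + c^2/16


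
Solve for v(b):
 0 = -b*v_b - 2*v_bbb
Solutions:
 v(b) = C1 + Integral(C2*airyai(-2^(2/3)*b/2) + C3*airybi(-2^(2/3)*b/2), b)


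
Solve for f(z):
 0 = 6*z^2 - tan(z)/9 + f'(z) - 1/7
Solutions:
 f(z) = C1 - 2*z^3 + z/7 - log(cos(z))/9


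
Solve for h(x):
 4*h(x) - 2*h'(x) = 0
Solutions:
 h(x) = C1*exp(2*x)


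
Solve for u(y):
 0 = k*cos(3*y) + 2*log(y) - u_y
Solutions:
 u(y) = C1 + k*sin(3*y)/3 + 2*y*log(y) - 2*y


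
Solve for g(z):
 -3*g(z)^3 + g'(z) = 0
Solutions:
 g(z) = -sqrt(2)*sqrt(-1/(C1 + 3*z))/2
 g(z) = sqrt(2)*sqrt(-1/(C1 + 3*z))/2


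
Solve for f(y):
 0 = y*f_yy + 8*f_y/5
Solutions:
 f(y) = C1 + C2/y^(3/5)


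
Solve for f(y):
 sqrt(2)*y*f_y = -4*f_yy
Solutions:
 f(y) = C1 + C2*erf(2^(3/4)*y/4)


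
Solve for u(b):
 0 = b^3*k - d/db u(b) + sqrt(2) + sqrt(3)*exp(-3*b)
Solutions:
 u(b) = C1 + b^4*k/4 + sqrt(2)*b - sqrt(3)*exp(-3*b)/3


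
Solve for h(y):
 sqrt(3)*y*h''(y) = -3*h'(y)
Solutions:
 h(y) = C1 + C2*y^(1 - sqrt(3))


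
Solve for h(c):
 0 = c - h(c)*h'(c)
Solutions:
 h(c) = -sqrt(C1 + c^2)
 h(c) = sqrt(C1 + c^2)


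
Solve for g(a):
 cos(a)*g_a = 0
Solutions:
 g(a) = C1


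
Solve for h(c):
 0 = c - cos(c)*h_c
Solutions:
 h(c) = C1 + Integral(c/cos(c), c)


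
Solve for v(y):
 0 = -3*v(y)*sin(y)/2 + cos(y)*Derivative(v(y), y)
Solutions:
 v(y) = C1/cos(y)^(3/2)


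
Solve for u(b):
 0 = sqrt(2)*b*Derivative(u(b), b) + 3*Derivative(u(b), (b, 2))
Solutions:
 u(b) = C1 + C2*erf(2^(3/4)*sqrt(3)*b/6)


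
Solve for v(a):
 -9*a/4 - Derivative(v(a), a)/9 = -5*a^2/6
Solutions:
 v(a) = C1 + 5*a^3/2 - 81*a^2/8


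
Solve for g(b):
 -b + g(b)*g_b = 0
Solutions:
 g(b) = -sqrt(C1 + b^2)
 g(b) = sqrt(C1 + b^2)


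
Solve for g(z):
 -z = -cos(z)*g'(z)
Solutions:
 g(z) = C1 + Integral(z/cos(z), z)


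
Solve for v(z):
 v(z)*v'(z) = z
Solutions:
 v(z) = -sqrt(C1 + z^2)
 v(z) = sqrt(C1 + z^2)


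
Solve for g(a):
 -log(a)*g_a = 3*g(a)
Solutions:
 g(a) = C1*exp(-3*li(a))


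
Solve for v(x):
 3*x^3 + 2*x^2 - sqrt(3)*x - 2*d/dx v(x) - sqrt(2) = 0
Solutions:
 v(x) = C1 + 3*x^4/8 + x^3/3 - sqrt(3)*x^2/4 - sqrt(2)*x/2


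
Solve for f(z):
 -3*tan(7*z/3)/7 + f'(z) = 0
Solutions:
 f(z) = C1 - 9*log(cos(7*z/3))/49


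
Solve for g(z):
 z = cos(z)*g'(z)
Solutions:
 g(z) = C1 + Integral(z/cos(z), z)


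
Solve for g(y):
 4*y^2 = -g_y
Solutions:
 g(y) = C1 - 4*y^3/3


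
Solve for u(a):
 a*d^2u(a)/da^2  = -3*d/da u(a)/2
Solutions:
 u(a) = C1 + C2/sqrt(a)


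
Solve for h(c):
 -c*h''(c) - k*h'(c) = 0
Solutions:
 h(c) = C1 + c^(1 - re(k))*(C2*sin(log(c)*Abs(im(k))) + C3*cos(log(c)*im(k)))


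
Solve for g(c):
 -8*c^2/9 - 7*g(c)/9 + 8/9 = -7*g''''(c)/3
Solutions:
 g(c) = C1*exp(-3^(3/4)*c/3) + C2*exp(3^(3/4)*c/3) + C3*sin(3^(3/4)*c/3) + C4*cos(3^(3/4)*c/3) - 8*c^2/7 + 8/7


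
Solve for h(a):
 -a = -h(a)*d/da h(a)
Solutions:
 h(a) = -sqrt(C1 + a^2)
 h(a) = sqrt(C1 + a^2)


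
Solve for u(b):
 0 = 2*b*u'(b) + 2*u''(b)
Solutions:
 u(b) = C1 + C2*erf(sqrt(2)*b/2)


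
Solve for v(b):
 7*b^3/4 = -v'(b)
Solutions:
 v(b) = C1 - 7*b^4/16


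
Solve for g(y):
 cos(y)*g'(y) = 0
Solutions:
 g(y) = C1


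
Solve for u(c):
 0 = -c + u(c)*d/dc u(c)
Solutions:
 u(c) = -sqrt(C1 + c^2)
 u(c) = sqrt(C1 + c^2)


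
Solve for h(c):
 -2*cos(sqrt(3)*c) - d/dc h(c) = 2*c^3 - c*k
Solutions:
 h(c) = C1 - c^4/2 + c^2*k/2 - 2*sqrt(3)*sin(sqrt(3)*c)/3


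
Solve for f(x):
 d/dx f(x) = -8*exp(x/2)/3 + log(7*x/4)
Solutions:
 f(x) = C1 + x*log(x) + x*(-2*log(2) - 1 + log(7)) - 16*exp(x/2)/3


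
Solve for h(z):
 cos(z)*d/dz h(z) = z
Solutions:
 h(z) = C1 + Integral(z/cos(z), z)


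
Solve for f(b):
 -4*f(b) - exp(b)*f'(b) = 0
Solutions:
 f(b) = C1*exp(4*exp(-b))


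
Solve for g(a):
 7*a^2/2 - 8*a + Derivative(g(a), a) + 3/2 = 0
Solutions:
 g(a) = C1 - 7*a^3/6 + 4*a^2 - 3*a/2


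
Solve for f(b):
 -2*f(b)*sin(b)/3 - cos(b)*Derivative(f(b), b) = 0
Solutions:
 f(b) = C1*cos(b)^(2/3)


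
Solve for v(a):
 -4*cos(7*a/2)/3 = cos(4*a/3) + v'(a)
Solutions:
 v(a) = C1 - 3*sin(4*a/3)/4 - 8*sin(7*a/2)/21


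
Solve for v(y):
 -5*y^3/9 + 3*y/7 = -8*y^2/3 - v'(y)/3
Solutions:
 v(y) = C1 + 5*y^4/12 - 8*y^3/3 - 9*y^2/14


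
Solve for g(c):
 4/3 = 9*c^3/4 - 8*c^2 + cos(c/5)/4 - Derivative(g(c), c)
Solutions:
 g(c) = C1 + 9*c^4/16 - 8*c^3/3 - 4*c/3 + 5*sin(c/5)/4


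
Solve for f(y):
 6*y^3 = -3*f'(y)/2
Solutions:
 f(y) = C1 - y^4


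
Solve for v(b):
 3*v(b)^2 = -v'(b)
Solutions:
 v(b) = 1/(C1 + 3*b)


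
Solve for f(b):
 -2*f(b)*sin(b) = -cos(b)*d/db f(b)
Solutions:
 f(b) = C1/cos(b)^2


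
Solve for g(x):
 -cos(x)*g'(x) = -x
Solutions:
 g(x) = C1 + Integral(x/cos(x), x)


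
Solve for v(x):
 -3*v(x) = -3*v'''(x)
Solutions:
 v(x) = C3*exp(x) + (C1*sin(sqrt(3)*x/2) + C2*cos(sqrt(3)*x/2))*exp(-x/2)


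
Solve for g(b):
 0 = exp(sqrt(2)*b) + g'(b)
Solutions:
 g(b) = C1 - sqrt(2)*exp(sqrt(2)*b)/2


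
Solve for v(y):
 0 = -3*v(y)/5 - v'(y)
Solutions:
 v(y) = C1*exp(-3*y/5)


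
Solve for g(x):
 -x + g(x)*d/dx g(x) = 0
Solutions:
 g(x) = -sqrt(C1 + x^2)
 g(x) = sqrt(C1 + x^2)


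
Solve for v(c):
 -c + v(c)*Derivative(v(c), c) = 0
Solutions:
 v(c) = -sqrt(C1 + c^2)
 v(c) = sqrt(C1 + c^2)


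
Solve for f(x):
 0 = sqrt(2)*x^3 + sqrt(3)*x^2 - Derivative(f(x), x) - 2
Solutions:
 f(x) = C1 + sqrt(2)*x^4/4 + sqrt(3)*x^3/3 - 2*x


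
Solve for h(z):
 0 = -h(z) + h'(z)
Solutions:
 h(z) = C1*exp(z)


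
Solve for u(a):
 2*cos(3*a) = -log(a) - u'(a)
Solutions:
 u(a) = C1 - a*log(a) + a - 2*sin(3*a)/3


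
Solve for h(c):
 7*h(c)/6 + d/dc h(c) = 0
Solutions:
 h(c) = C1*exp(-7*c/6)


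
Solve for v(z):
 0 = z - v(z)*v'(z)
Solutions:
 v(z) = -sqrt(C1 + z^2)
 v(z) = sqrt(C1 + z^2)


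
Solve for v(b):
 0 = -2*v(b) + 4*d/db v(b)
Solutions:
 v(b) = C1*exp(b/2)


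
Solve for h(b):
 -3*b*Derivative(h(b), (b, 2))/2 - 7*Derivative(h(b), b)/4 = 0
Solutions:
 h(b) = C1 + C2/b^(1/6)


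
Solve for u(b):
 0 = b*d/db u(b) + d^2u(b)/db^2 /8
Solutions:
 u(b) = C1 + C2*erf(2*b)


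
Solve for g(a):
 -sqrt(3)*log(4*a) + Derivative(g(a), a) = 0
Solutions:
 g(a) = C1 + sqrt(3)*a*log(a) - sqrt(3)*a + 2*sqrt(3)*a*log(2)


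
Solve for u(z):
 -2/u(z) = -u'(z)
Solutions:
 u(z) = -sqrt(C1 + 4*z)
 u(z) = sqrt(C1 + 4*z)


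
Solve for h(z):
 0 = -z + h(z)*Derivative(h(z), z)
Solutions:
 h(z) = -sqrt(C1 + z^2)
 h(z) = sqrt(C1 + z^2)


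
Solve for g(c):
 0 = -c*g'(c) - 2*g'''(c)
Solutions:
 g(c) = C1 + Integral(C2*airyai(-2^(2/3)*c/2) + C3*airybi(-2^(2/3)*c/2), c)


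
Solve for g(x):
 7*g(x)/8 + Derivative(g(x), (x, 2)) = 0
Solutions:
 g(x) = C1*sin(sqrt(14)*x/4) + C2*cos(sqrt(14)*x/4)


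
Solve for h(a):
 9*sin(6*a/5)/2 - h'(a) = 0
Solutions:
 h(a) = C1 - 15*cos(6*a/5)/4


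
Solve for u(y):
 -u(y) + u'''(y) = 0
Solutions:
 u(y) = C3*exp(y) + (C1*sin(sqrt(3)*y/2) + C2*cos(sqrt(3)*y/2))*exp(-y/2)


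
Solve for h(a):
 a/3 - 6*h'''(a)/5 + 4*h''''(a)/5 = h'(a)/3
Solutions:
 h(a) = C1 + C2*exp(a*(-3^(2/3)*(sqrt(55) + 8)^(1/3) - 3*3^(1/3)/(sqrt(55) + 8)^(1/3) + 6)/12)*sin(3^(1/6)*a*(-(sqrt(55) + 8)^(1/3) + 3^(2/3)/(sqrt(55) + 8)^(1/3))/4) + C3*exp(a*(-3^(2/3)*(sqrt(55) + 8)^(1/3) - 3*3^(1/3)/(sqrt(55) + 8)^(1/3) + 6)/12)*cos(3^(1/6)*a*(-(sqrt(55) + 8)^(1/3) + 3^(2/3)/(sqrt(55) + 8)^(1/3))/4) + C4*exp(a*(3*3^(1/3)/(sqrt(55) + 8)^(1/3) + 3 + 3^(2/3)*(sqrt(55) + 8)^(1/3))/6) + a^2/2


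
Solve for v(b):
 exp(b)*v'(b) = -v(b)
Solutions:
 v(b) = C1*exp(exp(-b))


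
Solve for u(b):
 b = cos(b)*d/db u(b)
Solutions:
 u(b) = C1 + Integral(b/cos(b), b)


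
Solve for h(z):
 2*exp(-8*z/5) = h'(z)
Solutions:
 h(z) = C1 - 5*exp(-8*z/5)/4


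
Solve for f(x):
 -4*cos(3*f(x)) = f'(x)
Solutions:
 f(x) = -asin((C1 + exp(24*x))/(C1 - exp(24*x)))/3 + pi/3
 f(x) = asin((C1 + exp(24*x))/(C1 - exp(24*x)))/3


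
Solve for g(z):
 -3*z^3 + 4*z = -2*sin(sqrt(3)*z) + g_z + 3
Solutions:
 g(z) = C1 - 3*z^4/4 + 2*z^2 - 3*z - 2*sqrt(3)*cos(sqrt(3)*z)/3


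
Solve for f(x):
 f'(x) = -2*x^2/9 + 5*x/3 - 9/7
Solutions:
 f(x) = C1 - 2*x^3/27 + 5*x^2/6 - 9*x/7


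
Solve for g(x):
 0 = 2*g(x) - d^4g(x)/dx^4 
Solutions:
 g(x) = C1*exp(-2^(1/4)*x) + C2*exp(2^(1/4)*x) + C3*sin(2^(1/4)*x) + C4*cos(2^(1/4)*x)


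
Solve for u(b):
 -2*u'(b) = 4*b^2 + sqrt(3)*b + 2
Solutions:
 u(b) = C1 - 2*b^3/3 - sqrt(3)*b^2/4 - b


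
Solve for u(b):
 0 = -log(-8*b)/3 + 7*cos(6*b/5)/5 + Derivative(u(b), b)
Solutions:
 u(b) = C1 + b*log(-b)/3 - b/3 + b*log(2) - 7*sin(6*b/5)/6


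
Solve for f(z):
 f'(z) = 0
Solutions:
 f(z) = C1


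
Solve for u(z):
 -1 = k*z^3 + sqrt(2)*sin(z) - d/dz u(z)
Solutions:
 u(z) = C1 + k*z^4/4 + z - sqrt(2)*cos(z)


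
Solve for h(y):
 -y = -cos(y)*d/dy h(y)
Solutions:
 h(y) = C1 + Integral(y/cos(y), y)


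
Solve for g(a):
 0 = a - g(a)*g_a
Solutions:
 g(a) = -sqrt(C1 + a^2)
 g(a) = sqrt(C1 + a^2)


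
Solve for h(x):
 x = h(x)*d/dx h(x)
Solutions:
 h(x) = -sqrt(C1 + x^2)
 h(x) = sqrt(C1 + x^2)


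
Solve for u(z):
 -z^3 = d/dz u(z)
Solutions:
 u(z) = C1 - z^4/4


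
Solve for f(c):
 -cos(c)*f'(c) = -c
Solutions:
 f(c) = C1 + Integral(c/cos(c), c)


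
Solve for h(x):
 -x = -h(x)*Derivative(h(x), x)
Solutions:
 h(x) = -sqrt(C1 + x^2)
 h(x) = sqrt(C1 + x^2)


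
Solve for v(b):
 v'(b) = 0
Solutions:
 v(b) = C1


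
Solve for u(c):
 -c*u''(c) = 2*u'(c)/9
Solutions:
 u(c) = C1 + C2*c^(7/9)


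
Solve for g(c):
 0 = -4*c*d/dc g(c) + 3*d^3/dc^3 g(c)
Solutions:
 g(c) = C1 + Integral(C2*airyai(6^(2/3)*c/3) + C3*airybi(6^(2/3)*c/3), c)


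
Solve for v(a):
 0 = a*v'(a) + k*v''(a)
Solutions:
 v(a) = C1 + C2*sqrt(k)*erf(sqrt(2)*a*sqrt(1/k)/2)


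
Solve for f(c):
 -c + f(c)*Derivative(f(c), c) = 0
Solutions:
 f(c) = -sqrt(C1 + c^2)
 f(c) = sqrt(C1 + c^2)


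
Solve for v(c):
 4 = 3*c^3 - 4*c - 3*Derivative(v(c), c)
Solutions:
 v(c) = C1 + c^4/4 - 2*c^2/3 - 4*c/3


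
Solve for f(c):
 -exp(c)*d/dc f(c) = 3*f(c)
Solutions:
 f(c) = C1*exp(3*exp(-c))


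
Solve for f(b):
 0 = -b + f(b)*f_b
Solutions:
 f(b) = -sqrt(C1 + b^2)
 f(b) = sqrt(C1 + b^2)


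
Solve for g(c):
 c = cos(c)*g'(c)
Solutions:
 g(c) = C1 + Integral(c/cos(c), c)


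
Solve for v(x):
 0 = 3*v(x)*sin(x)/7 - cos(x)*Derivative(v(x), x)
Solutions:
 v(x) = C1/cos(x)^(3/7)


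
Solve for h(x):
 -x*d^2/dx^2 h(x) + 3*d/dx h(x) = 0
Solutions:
 h(x) = C1 + C2*x^4


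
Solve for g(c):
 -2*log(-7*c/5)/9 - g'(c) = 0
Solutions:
 g(c) = C1 - 2*c*log(-c)/9 + 2*c*(-log(7) + 1 + log(5))/9


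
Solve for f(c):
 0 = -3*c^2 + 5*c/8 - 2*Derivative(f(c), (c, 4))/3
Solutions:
 f(c) = C1 + C2*c + C3*c^2 + C4*c^3 - c^6/80 + c^5/128


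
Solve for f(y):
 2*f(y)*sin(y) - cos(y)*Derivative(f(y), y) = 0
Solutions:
 f(y) = C1/cos(y)^2


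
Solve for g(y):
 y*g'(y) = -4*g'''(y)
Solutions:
 g(y) = C1 + Integral(C2*airyai(-2^(1/3)*y/2) + C3*airybi(-2^(1/3)*y/2), y)


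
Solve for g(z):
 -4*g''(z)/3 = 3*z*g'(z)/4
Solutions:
 g(z) = C1 + C2*erf(3*sqrt(2)*z/8)


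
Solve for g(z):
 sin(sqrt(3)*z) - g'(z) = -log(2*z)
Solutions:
 g(z) = C1 + z*log(z) - z + z*log(2) - sqrt(3)*cos(sqrt(3)*z)/3


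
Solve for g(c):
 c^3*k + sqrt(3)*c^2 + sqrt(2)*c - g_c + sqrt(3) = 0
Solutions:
 g(c) = C1 + c^4*k/4 + sqrt(3)*c^3/3 + sqrt(2)*c^2/2 + sqrt(3)*c


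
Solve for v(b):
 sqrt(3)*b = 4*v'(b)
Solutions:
 v(b) = C1 + sqrt(3)*b^2/8


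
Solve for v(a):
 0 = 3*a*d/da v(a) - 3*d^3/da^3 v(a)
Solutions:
 v(a) = C1 + Integral(C2*airyai(a) + C3*airybi(a), a)


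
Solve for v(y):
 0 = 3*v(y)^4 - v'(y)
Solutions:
 v(y) = (-1/(C1 + 9*y))^(1/3)
 v(y) = (-1/(C1 + 3*y))^(1/3)*(-3^(2/3) - 3*3^(1/6)*I)/6
 v(y) = (-1/(C1 + 3*y))^(1/3)*(-3^(2/3) + 3*3^(1/6)*I)/6


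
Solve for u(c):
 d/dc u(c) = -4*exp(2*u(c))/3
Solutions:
 u(c) = log(-sqrt(1/(C1 + 4*c))) - log(2) + log(6)/2
 u(c) = log(1/(C1 + 4*c))/2 - log(2) + log(6)/2


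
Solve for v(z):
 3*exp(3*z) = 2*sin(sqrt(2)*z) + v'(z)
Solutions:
 v(z) = C1 + exp(3*z) + sqrt(2)*cos(sqrt(2)*z)


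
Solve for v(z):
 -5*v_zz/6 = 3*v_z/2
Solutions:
 v(z) = C1 + C2*exp(-9*z/5)


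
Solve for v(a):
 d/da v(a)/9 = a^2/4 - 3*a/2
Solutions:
 v(a) = C1 + 3*a^3/4 - 27*a^2/4


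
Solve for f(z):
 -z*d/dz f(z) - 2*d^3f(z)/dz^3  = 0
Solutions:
 f(z) = C1 + Integral(C2*airyai(-2^(2/3)*z/2) + C3*airybi(-2^(2/3)*z/2), z)


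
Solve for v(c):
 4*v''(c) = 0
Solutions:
 v(c) = C1 + C2*c


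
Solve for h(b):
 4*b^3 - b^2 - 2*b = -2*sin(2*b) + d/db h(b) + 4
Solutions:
 h(b) = C1 + b^4 - b^3/3 - b^2 - 4*b - cos(2*b)


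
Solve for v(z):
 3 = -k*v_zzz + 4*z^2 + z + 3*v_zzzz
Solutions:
 v(z) = C1 + C2*z + C3*z^2 + C4*exp(k*z/3) + z^5/(15*k) + z^4*(1/24 + 1/k)/k + z^3*(-1/2 + 1/(2*k) + 12/k^2)/k


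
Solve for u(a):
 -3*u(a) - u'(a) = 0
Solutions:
 u(a) = C1*exp(-3*a)


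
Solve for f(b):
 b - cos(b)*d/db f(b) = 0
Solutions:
 f(b) = C1 + Integral(b/cos(b), b)


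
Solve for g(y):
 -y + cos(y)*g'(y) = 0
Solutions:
 g(y) = C1 + Integral(y/cos(y), y)


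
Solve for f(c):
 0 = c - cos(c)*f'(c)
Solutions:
 f(c) = C1 + Integral(c/cos(c), c)


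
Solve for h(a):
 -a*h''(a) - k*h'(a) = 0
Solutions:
 h(a) = C1 + a^(1 - re(k))*(C2*sin(log(a)*Abs(im(k))) + C3*cos(log(a)*im(k)))


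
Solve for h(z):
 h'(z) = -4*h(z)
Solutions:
 h(z) = C1*exp(-4*z)


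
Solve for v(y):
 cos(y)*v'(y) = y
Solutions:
 v(y) = C1 + Integral(y/cos(y), y)


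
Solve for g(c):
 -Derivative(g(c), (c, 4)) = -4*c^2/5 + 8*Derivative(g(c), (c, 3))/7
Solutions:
 g(c) = C1 + C2*c + C3*c^2 + C4*exp(-8*c/7) + 7*c^5/600 - 49*c^4/960 + 343*c^3/1920


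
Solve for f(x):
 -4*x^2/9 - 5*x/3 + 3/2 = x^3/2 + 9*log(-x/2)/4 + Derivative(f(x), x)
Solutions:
 f(x) = C1 - x^4/8 - 4*x^3/27 - 5*x^2/6 - 9*x*log(-x)/4 + 3*x*(3*log(2) + 5)/4


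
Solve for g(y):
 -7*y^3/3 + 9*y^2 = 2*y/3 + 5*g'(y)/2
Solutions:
 g(y) = C1 - 7*y^4/30 + 6*y^3/5 - 2*y^2/15


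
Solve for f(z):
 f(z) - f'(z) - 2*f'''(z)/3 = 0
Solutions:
 f(z) = C1*exp(2^(1/3)*z*(-(3 + sqrt(11))^(1/3) + 2^(1/3)/(3 + sqrt(11))^(1/3))/4)*sin(2^(1/3)*sqrt(3)*z*(2^(1/3)/(3 + sqrt(11))^(1/3) + (3 + sqrt(11))^(1/3))/4) + C2*exp(2^(1/3)*z*(-(3 + sqrt(11))^(1/3) + 2^(1/3)/(3 + sqrt(11))^(1/3))/4)*cos(2^(1/3)*sqrt(3)*z*(2^(1/3)/(3 + sqrt(11))^(1/3) + (3 + sqrt(11))^(1/3))/4) + C3*exp(-2^(1/3)*z*(-(3 + sqrt(11))^(1/3) + 2^(1/3)/(3 + sqrt(11))^(1/3))/2)


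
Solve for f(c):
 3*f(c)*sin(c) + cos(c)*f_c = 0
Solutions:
 f(c) = C1*cos(c)^3


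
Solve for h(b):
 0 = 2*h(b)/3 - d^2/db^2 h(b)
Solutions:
 h(b) = C1*exp(-sqrt(6)*b/3) + C2*exp(sqrt(6)*b/3)


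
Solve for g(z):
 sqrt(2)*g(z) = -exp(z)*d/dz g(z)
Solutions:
 g(z) = C1*exp(sqrt(2)*exp(-z))


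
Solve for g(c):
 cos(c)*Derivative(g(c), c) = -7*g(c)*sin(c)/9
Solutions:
 g(c) = C1*cos(c)^(7/9)


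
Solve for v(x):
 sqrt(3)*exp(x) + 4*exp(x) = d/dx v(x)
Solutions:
 v(x) = C1 + sqrt(3)*exp(x) + 4*exp(x)


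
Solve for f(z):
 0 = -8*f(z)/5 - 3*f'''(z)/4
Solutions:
 f(z) = C3*exp(-2*30^(2/3)*z/15) + (C1*sin(10^(2/3)*3^(1/6)*z/5) + C2*cos(10^(2/3)*3^(1/6)*z/5))*exp(30^(2/3)*z/15)


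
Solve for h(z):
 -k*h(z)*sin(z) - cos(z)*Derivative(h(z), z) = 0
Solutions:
 h(z) = C1*exp(k*log(cos(z)))


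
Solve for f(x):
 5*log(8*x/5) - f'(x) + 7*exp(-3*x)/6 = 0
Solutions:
 f(x) = C1 + 5*x*log(x) + 5*x*(-log(5) - 1 + 3*log(2)) - 7*exp(-3*x)/18


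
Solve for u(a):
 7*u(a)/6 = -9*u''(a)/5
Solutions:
 u(a) = C1*sin(sqrt(210)*a/18) + C2*cos(sqrt(210)*a/18)


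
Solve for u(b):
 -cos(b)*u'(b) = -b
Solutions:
 u(b) = C1 + Integral(b/cos(b), b)


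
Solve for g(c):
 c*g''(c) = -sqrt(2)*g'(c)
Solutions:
 g(c) = C1 + C2*c^(1 - sqrt(2))


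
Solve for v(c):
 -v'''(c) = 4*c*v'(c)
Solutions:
 v(c) = C1 + Integral(C2*airyai(-2^(2/3)*c) + C3*airybi(-2^(2/3)*c), c)


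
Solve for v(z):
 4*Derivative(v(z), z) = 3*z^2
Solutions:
 v(z) = C1 + z^3/4


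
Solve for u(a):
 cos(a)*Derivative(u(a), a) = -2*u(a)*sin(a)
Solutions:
 u(a) = C1*cos(a)^2


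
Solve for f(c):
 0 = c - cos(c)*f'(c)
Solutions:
 f(c) = C1 + Integral(c/cos(c), c)


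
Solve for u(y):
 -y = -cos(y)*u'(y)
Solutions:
 u(y) = C1 + Integral(y/cos(y), y)


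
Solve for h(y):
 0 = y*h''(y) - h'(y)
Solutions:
 h(y) = C1 + C2*y^2


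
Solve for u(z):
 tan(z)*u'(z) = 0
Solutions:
 u(z) = C1


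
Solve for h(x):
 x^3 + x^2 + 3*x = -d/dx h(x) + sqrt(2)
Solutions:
 h(x) = C1 - x^4/4 - x^3/3 - 3*x^2/2 + sqrt(2)*x


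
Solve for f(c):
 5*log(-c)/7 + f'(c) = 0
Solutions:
 f(c) = C1 - 5*c*log(-c)/7 + 5*c/7


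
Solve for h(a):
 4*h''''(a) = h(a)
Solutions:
 h(a) = C1*exp(-sqrt(2)*a/2) + C2*exp(sqrt(2)*a/2) + C3*sin(sqrt(2)*a/2) + C4*cos(sqrt(2)*a/2)


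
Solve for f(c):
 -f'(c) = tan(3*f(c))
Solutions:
 f(c) = -asin(C1*exp(-3*c))/3 + pi/3
 f(c) = asin(C1*exp(-3*c))/3


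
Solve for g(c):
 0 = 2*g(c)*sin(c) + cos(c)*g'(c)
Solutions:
 g(c) = C1*cos(c)^2


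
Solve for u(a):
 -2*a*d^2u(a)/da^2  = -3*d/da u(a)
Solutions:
 u(a) = C1 + C2*a^(5/2)


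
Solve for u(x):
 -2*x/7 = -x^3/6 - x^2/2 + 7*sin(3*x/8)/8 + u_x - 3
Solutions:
 u(x) = C1 + x^4/24 + x^3/6 - x^2/7 + 3*x + 7*cos(3*x/8)/3


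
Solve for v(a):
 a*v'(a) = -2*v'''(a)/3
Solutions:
 v(a) = C1 + Integral(C2*airyai(-2^(2/3)*3^(1/3)*a/2) + C3*airybi(-2^(2/3)*3^(1/3)*a/2), a)


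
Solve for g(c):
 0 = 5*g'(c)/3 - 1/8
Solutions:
 g(c) = C1 + 3*c/40


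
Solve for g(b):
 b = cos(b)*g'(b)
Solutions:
 g(b) = C1 + Integral(b/cos(b), b)


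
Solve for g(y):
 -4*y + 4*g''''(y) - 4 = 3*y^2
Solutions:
 g(y) = C1 + C2*y + C3*y^2 + C4*y^3 + y^6/480 + y^5/120 + y^4/24


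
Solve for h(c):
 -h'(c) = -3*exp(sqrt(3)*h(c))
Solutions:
 h(c) = sqrt(3)*(2*log(-1/(C1 + 3*c)) - log(3))/6


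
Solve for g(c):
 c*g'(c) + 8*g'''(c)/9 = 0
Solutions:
 g(c) = C1 + Integral(C2*airyai(-3^(2/3)*c/2) + C3*airybi(-3^(2/3)*c/2), c)


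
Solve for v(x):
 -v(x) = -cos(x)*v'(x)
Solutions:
 v(x) = C1*sqrt(sin(x) + 1)/sqrt(sin(x) - 1)


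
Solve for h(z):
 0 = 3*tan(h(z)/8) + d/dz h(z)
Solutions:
 h(z) = -8*asin(C1*exp(-3*z/8)) + 8*pi
 h(z) = 8*asin(C1*exp(-3*z/8))


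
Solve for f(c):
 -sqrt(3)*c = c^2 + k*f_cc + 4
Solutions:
 f(c) = C1 + C2*c - c^4/(12*k) - sqrt(3)*c^3/(6*k) - 2*c^2/k


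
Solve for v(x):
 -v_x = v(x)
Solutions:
 v(x) = C1*exp(-x)


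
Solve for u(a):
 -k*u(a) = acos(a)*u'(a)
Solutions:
 u(a) = C1*exp(-k*Integral(1/acos(a), a))


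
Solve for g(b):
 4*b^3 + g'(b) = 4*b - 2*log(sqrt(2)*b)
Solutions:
 g(b) = C1 - b^4 + 2*b^2 - 2*b*log(b) - b*log(2) + 2*b


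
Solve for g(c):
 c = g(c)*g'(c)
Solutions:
 g(c) = -sqrt(C1 + c^2)
 g(c) = sqrt(C1 + c^2)


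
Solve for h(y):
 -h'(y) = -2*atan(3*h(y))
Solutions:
 Integral(1/atan(3*_y), (_y, h(y))) = C1 + 2*y


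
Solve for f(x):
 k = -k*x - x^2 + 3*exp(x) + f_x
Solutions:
 f(x) = C1 + k*x^2/2 + k*x + x^3/3 - 3*exp(x)


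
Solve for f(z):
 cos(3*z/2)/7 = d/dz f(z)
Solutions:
 f(z) = C1 + 2*sin(3*z/2)/21


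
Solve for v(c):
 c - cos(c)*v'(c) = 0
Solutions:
 v(c) = C1 + Integral(c/cos(c), c)


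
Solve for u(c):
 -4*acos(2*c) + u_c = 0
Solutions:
 u(c) = C1 + 4*c*acos(2*c) - 2*sqrt(1 - 4*c^2)


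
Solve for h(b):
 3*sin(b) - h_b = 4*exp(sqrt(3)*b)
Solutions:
 h(b) = C1 - 4*sqrt(3)*exp(sqrt(3)*b)/3 - 3*cos(b)


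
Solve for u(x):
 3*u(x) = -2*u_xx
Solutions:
 u(x) = C1*sin(sqrt(6)*x/2) + C2*cos(sqrt(6)*x/2)


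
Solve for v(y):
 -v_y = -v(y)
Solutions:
 v(y) = C1*exp(y)


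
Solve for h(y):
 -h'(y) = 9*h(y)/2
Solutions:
 h(y) = C1*exp(-9*y/2)


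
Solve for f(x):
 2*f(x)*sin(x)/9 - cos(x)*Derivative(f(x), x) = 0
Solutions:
 f(x) = C1/cos(x)^(2/9)


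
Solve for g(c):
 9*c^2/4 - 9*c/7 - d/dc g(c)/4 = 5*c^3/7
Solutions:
 g(c) = C1 - 5*c^4/7 + 3*c^3 - 18*c^2/7


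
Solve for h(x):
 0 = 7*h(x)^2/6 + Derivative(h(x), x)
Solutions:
 h(x) = 6/(C1 + 7*x)


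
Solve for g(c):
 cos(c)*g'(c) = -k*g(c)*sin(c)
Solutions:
 g(c) = C1*exp(k*log(cos(c)))


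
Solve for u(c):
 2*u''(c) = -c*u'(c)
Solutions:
 u(c) = C1 + C2*erf(c/2)


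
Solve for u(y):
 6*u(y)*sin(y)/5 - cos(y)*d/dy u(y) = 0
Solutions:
 u(y) = C1/cos(y)^(6/5)


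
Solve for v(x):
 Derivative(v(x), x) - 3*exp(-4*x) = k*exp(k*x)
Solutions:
 v(x) = C1 + exp(k*x) - 3*exp(-4*x)/4


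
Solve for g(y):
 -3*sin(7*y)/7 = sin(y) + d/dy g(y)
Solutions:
 g(y) = C1 + cos(y) + 3*cos(7*y)/49


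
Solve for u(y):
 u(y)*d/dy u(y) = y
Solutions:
 u(y) = -sqrt(C1 + y^2)
 u(y) = sqrt(C1 + y^2)


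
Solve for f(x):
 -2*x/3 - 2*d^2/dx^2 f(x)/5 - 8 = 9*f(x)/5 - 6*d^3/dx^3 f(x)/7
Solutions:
 f(x) = C1*exp(x*(-14^(1/3)*(135*sqrt(165201) + 54871)^(1/3) - 14*14^(2/3)/(135*sqrt(165201) + 54871)^(1/3) + 28)/180)*sin(14^(1/3)*sqrt(3)*x*(-(135*sqrt(165201) + 54871)^(1/3) + 14*14^(1/3)/(135*sqrt(165201) + 54871)^(1/3))/180) + C2*exp(x*(-14^(1/3)*(135*sqrt(165201) + 54871)^(1/3) - 14*14^(2/3)/(135*sqrt(165201) + 54871)^(1/3) + 28)/180)*cos(14^(1/3)*sqrt(3)*x*(-(135*sqrt(165201) + 54871)^(1/3) + 14*14^(1/3)/(135*sqrt(165201) + 54871)^(1/3))/180) + C3*exp(x*(14*14^(2/3)/(135*sqrt(165201) + 54871)^(1/3) + 14 + 14^(1/3)*(135*sqrt(165201) + 54871)^(1/3))/90) - 10*x/27 - 40/9


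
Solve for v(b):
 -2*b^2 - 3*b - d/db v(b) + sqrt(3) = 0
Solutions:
 v(b) = C1 - 2*b^3/3 - 3*b^2/2 + sqrt(3)*b


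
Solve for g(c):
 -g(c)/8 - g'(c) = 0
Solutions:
 g(c) = C1*exp(-c/8)


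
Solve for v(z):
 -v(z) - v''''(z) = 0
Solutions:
 v(z) = (C1*sin(sqrt(2)*z/2) + C2*cos(sqrt(2)*z/2))*exp(-sqrt(2)*z/2) + (C3*sin(sqrt(2)*z/2) + C4*cos(sqrt(2)*z/2))*exp(sqrt(2)*z/2)


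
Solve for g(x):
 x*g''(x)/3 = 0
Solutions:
 g(x) = C1 + C2*x


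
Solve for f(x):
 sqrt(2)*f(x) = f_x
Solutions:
 f(x) = C1*exp(sqrt(2)*x)


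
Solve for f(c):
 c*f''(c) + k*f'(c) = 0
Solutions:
 f(c) = C1 + c^(1 - re(k))*(C2*sin(log(c)*Abs(im(k))) + C3*cos(log(c)*im(k)))


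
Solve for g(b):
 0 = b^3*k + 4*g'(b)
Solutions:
 g(b) = C1 - b^4*k/16


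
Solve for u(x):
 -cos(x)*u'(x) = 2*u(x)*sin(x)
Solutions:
 u(x) = C1*cos(x)^2


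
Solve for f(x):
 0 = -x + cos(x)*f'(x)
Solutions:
 f(x) = C1 + Integral(x/cos(x), x)


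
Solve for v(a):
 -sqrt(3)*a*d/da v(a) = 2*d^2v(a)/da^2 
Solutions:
 v(a) = C1 + C2*erf(3^(1/4)*a/2)


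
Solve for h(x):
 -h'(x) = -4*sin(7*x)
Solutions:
 h(x) = C1 - 4*cos(7*x)/7


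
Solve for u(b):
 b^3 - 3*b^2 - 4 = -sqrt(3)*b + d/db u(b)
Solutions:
 u(b) = C1 + b^4/4 - b^3 + sqrt(3)*b^2/2 - 4*b


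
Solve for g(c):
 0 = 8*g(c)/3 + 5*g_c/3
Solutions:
 g(c) = C1*exp(-8*c/5)


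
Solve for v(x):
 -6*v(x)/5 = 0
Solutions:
 v(x) = 0


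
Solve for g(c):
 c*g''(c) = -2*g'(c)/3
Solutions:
 g(c) = C1 + C2*c^(1/3)


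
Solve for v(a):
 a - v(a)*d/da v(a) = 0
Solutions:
 v(a) = -sqrt(C1 + a^2)
 v(a) = sqrt(C1 + a^2)


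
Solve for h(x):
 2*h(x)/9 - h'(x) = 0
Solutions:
 h(x) = C1*exp(2*x/9)


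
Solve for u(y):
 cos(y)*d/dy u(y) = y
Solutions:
 u(y) = C1 + Integral(y/cos(y), y)


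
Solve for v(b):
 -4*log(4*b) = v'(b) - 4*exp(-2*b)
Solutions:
 v(b) = C1 - 4*b*log(b) + 4*b*(1 - 2*log(2)) - 2*exp(-2*b)


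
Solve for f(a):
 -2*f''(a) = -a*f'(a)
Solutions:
 f(a) = C1 + C2*erfi(a/2)


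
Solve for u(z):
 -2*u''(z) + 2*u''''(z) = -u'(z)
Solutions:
 u(z) = C1 + C2*exp(6^(1/3)*z*(2*6^(1/3)/(sqrt(33) + 9)^(1/3) + (sqrt(33) + 9)^(1/3))/12)*sin(2^(1/3)*3^(1/6)*z*(-3^(2/3)*(sqrt(33) + 9)^(1/3) + 6*2^(1/3)/(sqrt(33) + 9)^(1/3))/12) + C3*exp(6^(1/3)*z*(2*6^(1/3)/(sqrt(33) + 9)^(1/3) + (sqrt(33) + 9)^(1/3))/12)*cos(2^(1/3)*3^(1/6)*z*(-3^(2/3)*(sqrt(33) + 9)^(1/3) + 6*2^(1/3)/(sqrt(33) + 9)^(1/3))/12) + C4*exp(-6^(1/3)*z*(2*6^(1/3)/(sqrt(33) + 9)^(1/3) + (sqrt(33) + 9)^(1/3))/6)


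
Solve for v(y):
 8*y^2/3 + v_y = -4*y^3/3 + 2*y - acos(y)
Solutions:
 v(y) = C1 - y^4/3 - 8*y^3/9 + y^2 - y*acos(y) + sqrt(1 - y^2)


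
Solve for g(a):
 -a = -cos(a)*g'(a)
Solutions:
 g(a) = C1 + Integral(a/cos(a), a)


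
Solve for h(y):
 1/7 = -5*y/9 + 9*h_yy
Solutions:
 h(y) = C1 + C2*y + 5*y^3/486 + y^2/126


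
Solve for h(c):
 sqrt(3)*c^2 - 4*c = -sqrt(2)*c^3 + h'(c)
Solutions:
 h(c) = C1 + sqrt(2)*c^4/4 + sqrt(3)*c^3/3 - 2*c^2


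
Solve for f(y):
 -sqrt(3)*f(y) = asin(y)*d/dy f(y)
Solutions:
 f(y) = C1*exp(-sqrt(3)*Integral(1/asin(y), y))


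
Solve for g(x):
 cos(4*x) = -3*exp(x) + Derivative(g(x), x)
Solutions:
 g(x) = C1 + 3*exp(x) + sin(4*x)/4


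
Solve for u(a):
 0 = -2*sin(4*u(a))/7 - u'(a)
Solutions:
 2*a/7 + log(cos(4*u(a)) - 1)/8 - log(cos(4*u(a)) + 1)/8 = C1


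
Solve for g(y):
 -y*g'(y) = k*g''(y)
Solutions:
 g(y) = C1 + C2*sqrt(k)*erf(sqrt(2)*y*sqrt(1/k)/2)


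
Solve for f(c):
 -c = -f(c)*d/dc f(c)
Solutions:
 f(c) = -sqrt(C1 + c^2)
 f(c) = sqrt(C1 + c^2)


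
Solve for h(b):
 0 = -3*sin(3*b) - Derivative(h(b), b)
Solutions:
 h(b) = C1 + cos(3*b)


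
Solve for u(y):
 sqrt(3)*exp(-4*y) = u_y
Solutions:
 u(y) = C1 - sqrt(3)*exp(-4*y)/4


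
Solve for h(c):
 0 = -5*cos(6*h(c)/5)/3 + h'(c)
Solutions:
 -5*c/3 - 5*log(sin(6*h(c)/5) - 1)/12 + 5*log(sin(6*h(c)/5) + 1)/12 = C1


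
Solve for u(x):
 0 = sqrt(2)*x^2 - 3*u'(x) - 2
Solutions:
 u(x) = C1 + sqrt(2)*x^3/9 - 2*x/3


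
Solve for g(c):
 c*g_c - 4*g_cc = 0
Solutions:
 g(c) = C1 + C2*erfi(sqrt(2)*c/4)


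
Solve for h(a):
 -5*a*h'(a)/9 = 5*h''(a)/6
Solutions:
 h(a) = C1 + C2*erf(sqrt(3)*a/3)


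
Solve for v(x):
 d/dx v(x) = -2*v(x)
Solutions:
 v(x) = C1*exp(-2*x)


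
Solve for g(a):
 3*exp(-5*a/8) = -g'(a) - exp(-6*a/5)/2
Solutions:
 g(a) = C1 + 5*exp(-6*a/5)/12 + 24*exp(-5*a/8)/5


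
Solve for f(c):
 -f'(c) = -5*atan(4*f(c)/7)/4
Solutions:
 Integral(1/atan(4*_y/7), (_y, f(c))) = C1 + 5*c/4


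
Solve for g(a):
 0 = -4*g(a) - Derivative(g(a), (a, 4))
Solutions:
 g(a) = (C1*sin(a) + C2*cos(a))*exp(-a) + (C3*sin(a) + C4*cos(a))*exp(a)


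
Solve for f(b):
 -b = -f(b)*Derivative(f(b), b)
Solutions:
 f(b) = -sqrt(C1 + b^2)
 f(b) = sqrt(C1 + b^2)


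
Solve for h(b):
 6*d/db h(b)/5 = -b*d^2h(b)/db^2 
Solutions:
 h(b) = C1 + C2/b^(1/5)


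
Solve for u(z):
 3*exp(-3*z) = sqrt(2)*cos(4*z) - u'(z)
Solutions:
 u(z) = C1 + sqrt(2)*sin(4*z)/4 + exp(-3*z)


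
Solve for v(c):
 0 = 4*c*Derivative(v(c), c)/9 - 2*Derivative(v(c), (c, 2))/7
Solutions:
 v(c) = C1 + C2*erfi(sqrt(7)*c/3)


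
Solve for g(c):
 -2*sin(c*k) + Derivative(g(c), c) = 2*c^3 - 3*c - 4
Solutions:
 g(c) = C1 + c^4/2 - 3*c^2/2 - 4*c - 2*cos(c*k)/k


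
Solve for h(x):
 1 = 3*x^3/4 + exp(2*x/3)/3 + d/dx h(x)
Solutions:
 h(x) = C1 - 3*x^4/16 + x - exp(2*x/3)/2


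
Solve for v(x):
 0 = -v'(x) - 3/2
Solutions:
 v(x) = C1 - 3*x/2


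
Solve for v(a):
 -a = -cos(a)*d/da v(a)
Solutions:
 v(a) = C1 + Integral(a/cos(a), a)


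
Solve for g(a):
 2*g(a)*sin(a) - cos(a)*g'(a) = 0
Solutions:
 g(a) = C1/cos(a)^2


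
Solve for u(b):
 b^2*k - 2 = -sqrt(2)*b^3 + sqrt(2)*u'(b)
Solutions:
 u(b) = C1 + b^4/4 + sqrt(2)*b^3*k/6 - sqrt(2)*b


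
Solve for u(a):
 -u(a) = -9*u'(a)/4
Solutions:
 u(a) = C1*exp(4*a/9)


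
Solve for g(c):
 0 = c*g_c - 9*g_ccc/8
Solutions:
 g(c) = C1 + Integral(C2*airyai(2*3^(1/3)*c/3) + C3*airybi(2*3^(1/3)*c/3), c)


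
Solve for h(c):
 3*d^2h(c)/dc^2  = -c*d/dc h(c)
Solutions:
 h(c) = C1 + C2*erf(sqrt(6)*c/6)


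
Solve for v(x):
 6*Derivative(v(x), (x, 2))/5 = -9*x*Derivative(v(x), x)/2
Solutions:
 v(x) = C1 + C2*erf(sqrt(30)*x/4)


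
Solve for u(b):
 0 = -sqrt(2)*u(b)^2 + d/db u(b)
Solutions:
 u(b) = -1/(C1 + sqrt(2)*b)


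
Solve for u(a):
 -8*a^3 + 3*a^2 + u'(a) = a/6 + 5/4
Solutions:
 u(a) = C1 + 2*a^4 - a^3 + a^2/12 + 5*a/4


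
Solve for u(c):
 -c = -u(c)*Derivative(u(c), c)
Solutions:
 u(c) = -sqrt(C1 + c^2)
 u(c) = sqrt(C1 + c^2)


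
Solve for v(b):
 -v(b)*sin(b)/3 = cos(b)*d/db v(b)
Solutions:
 v(b) = C1*cos(b)^(1/3)


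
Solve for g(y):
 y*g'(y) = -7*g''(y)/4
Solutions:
 g(y) = C1 + C2*erf(sqrt(14)*y/7)


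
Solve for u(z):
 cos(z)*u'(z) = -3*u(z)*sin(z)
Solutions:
 u(z) = C1*cos(z)^3


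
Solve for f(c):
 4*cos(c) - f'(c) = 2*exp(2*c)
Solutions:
 f(c) = C1 - exp(2*c) + 4*sin(c)


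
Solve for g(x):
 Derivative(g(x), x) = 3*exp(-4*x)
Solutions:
 g(x) = C1 - 3*exp(-4*x)/4


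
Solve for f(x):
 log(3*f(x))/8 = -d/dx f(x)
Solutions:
 8*Integral(1/(log(_y) + log(3)), (_y, f(x))) = C1 - x


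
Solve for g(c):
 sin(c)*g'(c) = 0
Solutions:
 g(c) = C1


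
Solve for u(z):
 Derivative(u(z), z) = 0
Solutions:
 u(z) = C1


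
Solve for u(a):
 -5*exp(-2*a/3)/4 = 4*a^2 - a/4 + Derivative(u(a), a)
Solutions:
 u(a) = C1 - 4*a^3/3 + a^2/8 + 15*exp(-2*a/3)/8


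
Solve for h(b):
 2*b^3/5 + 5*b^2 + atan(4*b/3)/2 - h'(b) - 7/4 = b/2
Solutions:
 h(b) = C1 + b^4/10 + 5*b^3/3 - b^2/4 + b*atan(4*b/3)/2 - 7*b/4 - 3*log(16*b^2 + 9)/16


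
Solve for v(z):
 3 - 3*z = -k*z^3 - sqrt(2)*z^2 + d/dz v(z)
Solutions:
 v(z) = C1 + k*z^4/4 + sqrt(2)*z^3/3 - 3*z^2/2 + 3*z


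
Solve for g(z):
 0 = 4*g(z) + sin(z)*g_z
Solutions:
 g(z) = C1*(cos(z)^2 + 2*cos(z) + 1)/(cos(z)^2 - 2*cos(z) + 1)


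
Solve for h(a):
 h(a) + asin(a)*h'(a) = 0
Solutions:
 h(a) = C1*exp(-Integral(1/asin(a), a))


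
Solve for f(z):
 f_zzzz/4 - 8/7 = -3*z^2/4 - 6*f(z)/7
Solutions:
 f(z) = -7*z^2/8 + (C1*sin(6^(1/4)*7^(3/4)*z/7) + C2*cos(6^(1/4)*7^(3/4)*z/7))*exp(-6^(1/4)*7^(3/4)*z/7) + (C3*sin(6^(1/4)*7^(3/4)*z/7) + C4*cos(6^(1/4)*7^(3/4)*z/7))*exp(6^(1/4)*7^(3/4)*z/7) + 4/3


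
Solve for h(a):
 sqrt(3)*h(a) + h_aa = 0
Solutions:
 h(a) = C1*sin(3^(1/4)*a) + C2*cos(3^(1/4)*a)


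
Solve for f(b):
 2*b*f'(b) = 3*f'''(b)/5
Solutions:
 f(b) = C1 + Integral(C2*airyai(10^(1/3)*3^(2/3)*b/3) + C3*airybi(10^(1/3)*3^(2/3)*b/3), b)


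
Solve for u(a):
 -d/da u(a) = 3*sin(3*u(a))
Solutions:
 u(a) = -acos((-C1 - exp(18*a))/(C1 - exp(18*a)))/3 + 2*pi/3
 u(a) = acos((-C1 - exp(18*a))/(C1 - exp(18*a)))/3


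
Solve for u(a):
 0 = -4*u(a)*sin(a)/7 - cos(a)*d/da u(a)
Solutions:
 u(a) = C1*cos(a)^(4/7)


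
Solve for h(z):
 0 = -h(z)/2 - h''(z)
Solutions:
 h(z) = C1*sin(sqrt(2)*z/2) + C2*cos(sqrt(2)*z/2)


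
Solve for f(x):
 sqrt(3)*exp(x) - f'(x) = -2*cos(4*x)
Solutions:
 f(x) = C1 + sqrt(3)*exp(x) + sin(4*x)/2


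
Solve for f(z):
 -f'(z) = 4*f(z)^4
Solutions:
 f(z) = (-3^(2/3) - 3*3^(1/6)*I)*(1/(C1 + 4*z))^(1/3)/6
 f(z) = (-3^(2/3) + 3*3^(1/6)*I)*(1/(C1 + 4*z))^(1/3)/6
 f(z) = (1/(C1 + 12*z))^(1/3)


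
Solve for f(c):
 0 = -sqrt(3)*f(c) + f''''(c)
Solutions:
 f(c) = C1*exp(-3^(1/8)*c) + C2*exp(3^(1/8)*c) + C3*sin(3^(1/8)*c) + C4*cos(3^(1/8)*c)


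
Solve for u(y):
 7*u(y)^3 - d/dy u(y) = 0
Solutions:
 u(y) = -sqrt(2)*sqrt(-1/(C1 + 7*y))/2
 u(y) = sqrt(2)*sqrt(-1/(C1 + 7*y))/2


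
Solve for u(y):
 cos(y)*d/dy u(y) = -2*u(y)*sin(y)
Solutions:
 u(y) = C1*cos(y)^2


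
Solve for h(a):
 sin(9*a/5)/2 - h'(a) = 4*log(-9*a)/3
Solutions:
 h(a) = C1 - 4*a*log(-a)/3 - 8*a*log(3)/3 + 4*a/3 - 5*cos(9*a/5)/18


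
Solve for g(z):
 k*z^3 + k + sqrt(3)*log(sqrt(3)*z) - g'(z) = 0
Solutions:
 g(z) = C1 + k*z^4/4 + k*z + sqrt(3)*z*log(z) - sqrt(3)*z + sqrt(3)*z*log(3)/2


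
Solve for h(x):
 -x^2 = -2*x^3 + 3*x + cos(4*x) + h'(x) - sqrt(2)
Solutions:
 h(x) = C1 + x^4/2 - x^3/3 - 3*x^2/2 + sqrt(2)*x - sin(4*x)/4


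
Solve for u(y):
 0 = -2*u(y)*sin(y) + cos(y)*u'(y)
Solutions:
 u(y) = C1/cos(y)^2


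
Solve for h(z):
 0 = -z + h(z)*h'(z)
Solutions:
 h(z) = -sqrt(C1 + z^2)
 h(z) = sqrt(C1 + z^2)


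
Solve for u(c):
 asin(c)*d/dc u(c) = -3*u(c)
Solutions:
 u(c) = C1*exp(-3*Integral(1/asin(c), c))


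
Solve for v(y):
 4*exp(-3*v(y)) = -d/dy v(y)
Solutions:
 v(y) = log(C1 - 12*y)/3
 v(y) = log((-3^(1/3) - 3^(5/6)*I)*(C1 - 4*y)^(1/3)/2)
 v(y) = log((-3^(1/3) + 3^(5/6)*I)*(C1 - 4*y)^(1/3)/2)


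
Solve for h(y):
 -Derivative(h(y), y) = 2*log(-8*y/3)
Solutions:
 h(y) = C1 - 2*y*log(-y) + 2*y*(-3*log(2) + 1 + log(3))


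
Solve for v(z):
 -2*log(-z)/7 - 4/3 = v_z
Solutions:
 v(z) = C1 - 2*z*log(-z)/7 - 22*z/21


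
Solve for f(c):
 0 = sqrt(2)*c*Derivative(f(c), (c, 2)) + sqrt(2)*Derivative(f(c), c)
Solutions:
 f(c) = C1 + C2*log(c)
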